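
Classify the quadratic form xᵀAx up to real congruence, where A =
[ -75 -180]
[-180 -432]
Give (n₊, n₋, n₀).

step 0: pivot -75 → sign −
step 1: row/col 1 already zero → sign 0
signature = (0, 1, 1)

Answer: (0, 1, 1)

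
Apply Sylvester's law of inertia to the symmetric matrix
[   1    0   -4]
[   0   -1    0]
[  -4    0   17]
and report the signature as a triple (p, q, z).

Answer: (2, 1, 0)

Derivation:
step 0: pivot 1 → sign +
step 1: pivot -1 → sign −
step 2: pivot 1 → sign +
signature = (2, 1, 0)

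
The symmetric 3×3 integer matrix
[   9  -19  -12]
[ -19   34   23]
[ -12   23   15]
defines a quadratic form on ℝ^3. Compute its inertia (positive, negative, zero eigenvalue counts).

step 0: pivot 9 → sign +
step 1: pivot -55/9 → sign −
step 2: pivot -6/55 → sign −
signature = (1, 2, 0)

Answer: (1, 2, 0)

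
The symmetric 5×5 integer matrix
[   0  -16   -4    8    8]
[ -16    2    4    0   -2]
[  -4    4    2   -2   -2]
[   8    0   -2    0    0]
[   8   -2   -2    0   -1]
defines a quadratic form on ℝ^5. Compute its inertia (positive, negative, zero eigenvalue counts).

Answer: (2, 2, 1)

Derivation:
step 0: pivot 2 → sign +
step 1: pivot -128 → sign −
step 2: pivot 1/8 → sign +
step 3: pivot -3 → sign −
step 4: row/col 4 already zero → sign 0
signature = (2, 2, 1)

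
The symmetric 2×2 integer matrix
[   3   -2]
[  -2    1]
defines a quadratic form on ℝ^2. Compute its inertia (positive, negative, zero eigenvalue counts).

Answer: (1, 1, 0)

Derivation:
step 0: pivot 3 → sign +
step 1: pivot -1/3 → sign −
signature = (1, 1, 0)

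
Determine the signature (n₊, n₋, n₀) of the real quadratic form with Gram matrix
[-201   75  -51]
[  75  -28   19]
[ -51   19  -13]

Answer: (0, 2, 1)

Derivation:
step 0: pivot -201 → sign −
step 1: pivot -1/67 → sign −
step 2: row/col 2 already zero → sign 0
signature = (0, 2, 1)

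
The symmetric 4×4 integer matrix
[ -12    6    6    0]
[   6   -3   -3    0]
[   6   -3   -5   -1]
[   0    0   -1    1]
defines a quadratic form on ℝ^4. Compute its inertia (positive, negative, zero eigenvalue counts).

step 0: pivot -12 → sign −
step 1: pivot -2 → sign −
step 2: pivot 3/2 → sign +
step 3: row/col 3 already zero → sign 0
signature = (1, 2, 1)

Answer: (1, 2, 1)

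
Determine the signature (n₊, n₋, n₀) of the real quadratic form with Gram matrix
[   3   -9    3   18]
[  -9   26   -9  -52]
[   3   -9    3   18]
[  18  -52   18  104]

step 0: pivot 3 → sign +
step 1: pivot -1 → sign −
step 2: row/col 2 already zero → sign 0
step 3: row/col 3 already zero → sign 0
signature = (1, 1, 2)

Answer: (1, 1, 2)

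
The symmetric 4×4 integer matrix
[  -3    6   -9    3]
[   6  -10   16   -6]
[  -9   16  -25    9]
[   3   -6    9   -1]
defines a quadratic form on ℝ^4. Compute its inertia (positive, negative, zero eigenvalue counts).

Answer: (2, 1, 1)

Derivation:
step 0: pivot -3 → sign −
step 1: pivot 2 → sign +
step 2: pivot 2 → sign +
step 3: row/col 3 already zero → sign 0
signature = (2, 1, 1)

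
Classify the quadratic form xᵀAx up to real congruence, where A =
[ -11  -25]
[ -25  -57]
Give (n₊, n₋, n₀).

step 0: pivot -11 → sign −
step 1: pivot -2/11 → sign −
signature = (0, 2, 0)

Answer: (0, 2, 0)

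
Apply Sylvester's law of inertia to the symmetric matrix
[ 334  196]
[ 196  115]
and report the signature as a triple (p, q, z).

step 0: pivot 334 → sign +
step 1: pivot -3/167 → sign −
signature = (1, 1, 0)

Answer: (1, 1, 0)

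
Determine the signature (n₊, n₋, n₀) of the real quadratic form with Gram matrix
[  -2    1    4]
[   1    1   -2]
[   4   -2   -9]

Answer: (1, 2, 0)

Derivation:
step 0: pivot -2 → sign −
step 1: pivot 3/2 → sign +
step 2: pivot -1 → sign −
signature = (1, 2, 0)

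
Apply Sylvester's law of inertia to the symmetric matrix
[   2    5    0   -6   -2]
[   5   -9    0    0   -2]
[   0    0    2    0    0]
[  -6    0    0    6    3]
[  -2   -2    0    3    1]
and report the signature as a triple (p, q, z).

Answer: (2, 3, 0)

Derivation:
step 0: pivot 2 → sign +
step 1: pivot -43/2 → sign −
step 2: pivot 2 → sign +
step 3: pivot -66/43 → sign −
step 4: pivot -1/22 → sign −
signature = (2, 3, 0)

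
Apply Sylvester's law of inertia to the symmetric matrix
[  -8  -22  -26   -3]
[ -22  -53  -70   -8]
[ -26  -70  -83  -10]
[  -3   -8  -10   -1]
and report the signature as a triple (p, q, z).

step 0: pivot -8 → sign −
step 1: pivot 15/2 → sign +
step 2: pivot 6/5 → sign +
step 3: pivot 1/24 → sign +
signature = (3, 1, 0)

Answer: (3, 1, 0)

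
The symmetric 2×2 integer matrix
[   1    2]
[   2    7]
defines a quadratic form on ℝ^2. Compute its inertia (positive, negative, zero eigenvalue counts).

Answer: (2, 0, 0)

Derivation:
step 0: pivot 1 → sign +
step 1: pivot 3 → sign +
signature = (2, 0, 0)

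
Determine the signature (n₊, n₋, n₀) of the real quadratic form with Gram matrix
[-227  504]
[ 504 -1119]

step 0: pivot -227 → sign −
step 1: pivot 3/227 → sign +
signature = (1, 1, 0)

Answer: (1, 1, 0)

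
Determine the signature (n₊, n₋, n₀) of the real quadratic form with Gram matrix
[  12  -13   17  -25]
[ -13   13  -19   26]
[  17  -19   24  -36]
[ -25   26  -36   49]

step 0: pivot 12 → sign +
step 1: pivot -13/12 → sign −
step 2: pivot 3/13 → sign +
step 3: pivot -2 → sign −
signature = (2, 2, 0)

Answer: (2, 2, 0)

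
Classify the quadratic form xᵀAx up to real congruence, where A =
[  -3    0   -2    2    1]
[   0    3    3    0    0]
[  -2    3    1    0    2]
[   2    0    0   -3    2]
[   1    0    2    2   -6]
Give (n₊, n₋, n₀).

step 0: pivot -3 → sign −
step 1: pivot 3 → sign +
step 2: pivot -2/3 → sign −
step 3: pivot 1 → sign +
step 4: pivot -3 → sign −
signature = (2, 3, 0)

Answer: (2, 3, 0)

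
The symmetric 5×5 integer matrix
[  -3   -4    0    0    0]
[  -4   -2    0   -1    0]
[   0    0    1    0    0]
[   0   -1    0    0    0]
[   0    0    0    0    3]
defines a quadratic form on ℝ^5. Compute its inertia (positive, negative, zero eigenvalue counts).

step 0: pivot -3 → sign −
step 1: pivot 10/3 → sign +
step 2: pivot 1 → sign +
step 3: pivot -3/10 → sign −
step 4: pivot 3 → sign +
signature = (3, 2, 0)

Answer: (3, 2, 0)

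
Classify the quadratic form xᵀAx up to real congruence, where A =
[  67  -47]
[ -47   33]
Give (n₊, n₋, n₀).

step 0: pivot 67 → sign +
step 1: pivot 2/67 → sign +
signature = (2, 0, 0)

Answer: (2, 0, 0)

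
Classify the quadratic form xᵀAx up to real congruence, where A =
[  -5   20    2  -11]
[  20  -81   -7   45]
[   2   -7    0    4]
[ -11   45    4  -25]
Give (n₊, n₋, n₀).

step 0: pivot -5 → sign −
step 1: pivot -1 → sign −
step 2: pivot 9/5 → sign +
step 3: row/col 3 already zero → sign 0
signature = (1, 2, 1)

Answer: (1, 2, 1)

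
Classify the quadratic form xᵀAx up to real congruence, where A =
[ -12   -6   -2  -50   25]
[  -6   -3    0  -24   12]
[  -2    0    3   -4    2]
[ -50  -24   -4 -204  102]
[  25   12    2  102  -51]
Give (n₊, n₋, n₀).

Answer: (1, 3, 1)

Derivation:
step 0: pivot -12 → sign −
step 1: pivot 10/3 → sign +
step 2: pivot -3/10 → sign −
step 3: pivot -1 → sign −
step 4: row/col 4 already zero → sign 0
signature = (1, 3, 1)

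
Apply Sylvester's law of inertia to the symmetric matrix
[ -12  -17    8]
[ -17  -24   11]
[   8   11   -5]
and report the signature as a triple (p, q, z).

Answer: (1, 2, 0)

Derivation:
step 0: pivot -12 → sign −
step 1: pivot 1/12 → sign +
step 2: pivot -1 → sign −
signature = (1, 2, 0)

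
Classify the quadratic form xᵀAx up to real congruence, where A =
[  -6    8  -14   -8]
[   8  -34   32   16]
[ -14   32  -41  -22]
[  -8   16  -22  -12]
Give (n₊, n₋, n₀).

Answer: (0, 3, 1)

Derivation:
step 0: pivot -6 → sign −
step 1: pivot -70/3 → sign −
step 2: pivot -5/7 → sign −
step 3: row/col 3 already zero → sign 0
signature = (0, 3, 1)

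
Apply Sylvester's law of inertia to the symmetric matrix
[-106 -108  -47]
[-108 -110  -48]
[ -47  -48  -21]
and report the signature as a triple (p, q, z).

step 0: pivot -106 → sign −
step 1: pivot 2/53 → sign +
step 2: pivot -1/2 → sign −
signature = (1, 2, 0)

Answer: (1, 2, 0)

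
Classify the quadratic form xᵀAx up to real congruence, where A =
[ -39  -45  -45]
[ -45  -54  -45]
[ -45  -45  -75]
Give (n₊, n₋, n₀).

step 0: pivot -39 → sign −
step 1: pivot -27/13 → sign −
step 2: row/col 2 already zero → sign 0
signature = (0, 2, 1)

Answer: (0, 2, 1)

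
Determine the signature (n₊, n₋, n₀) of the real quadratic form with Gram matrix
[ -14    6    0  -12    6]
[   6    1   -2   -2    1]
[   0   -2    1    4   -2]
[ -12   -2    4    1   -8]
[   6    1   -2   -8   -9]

Answer: (2, 3, 0)

Derivation:
step 0: pivot -14 → sign −
step 1: pivot 25/7 → sign +
step 2: pivot -3/25 → sign −
step 3: pivot -3 → sign −
step 4: pivot 2 → sign +
signature = (2, 3, 0)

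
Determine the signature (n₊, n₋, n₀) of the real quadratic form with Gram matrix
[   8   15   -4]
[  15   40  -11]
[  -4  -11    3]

step 0: pivot 8 → sign +
step 1: pivot 95/8 → sign +
step 2: pivot -3/95 → sign −
signature = (2, 1, 0)

Answer: (2, 1, 0)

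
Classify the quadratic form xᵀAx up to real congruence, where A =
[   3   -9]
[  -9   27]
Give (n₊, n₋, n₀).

Answer: (1, 0, 1)

Derivation:
step 0: pivot 3 → sign +
step 1: row/col 1 already zero → sign 0
signature = (1, 0, 1)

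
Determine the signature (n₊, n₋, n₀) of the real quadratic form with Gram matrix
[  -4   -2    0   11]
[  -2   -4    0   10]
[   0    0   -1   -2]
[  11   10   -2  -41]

step 0: pivot -4 → sign −
step 1: pivot -3 → sign −
step 2: pivot -1 → sign −
step 3: row/col 3 already zero → sign 0
signature = (0, 3, 1)

Answer: (0, 3, 1)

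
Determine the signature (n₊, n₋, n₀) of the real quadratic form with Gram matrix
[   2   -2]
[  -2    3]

step 0: pivot 2 → sign +
step 1: pivot 1 → sign +
signature = (2, 0, 0)

Answer: (2, 0, 0)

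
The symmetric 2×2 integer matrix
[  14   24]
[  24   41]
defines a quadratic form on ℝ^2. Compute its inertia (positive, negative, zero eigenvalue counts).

step 0: pivot 14 → sign +
step 1: pivot -1/7 → sign −
signature = (1, 1, 0)

Answer: (1, 1, 0)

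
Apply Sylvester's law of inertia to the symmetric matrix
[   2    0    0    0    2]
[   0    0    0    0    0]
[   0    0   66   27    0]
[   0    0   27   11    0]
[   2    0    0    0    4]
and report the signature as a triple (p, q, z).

step 0: pivot 2 → sign +
step 1: pivot 66 → sign +
step 2: pivot -1/22 → sign −
step 3: pivot 2 → sign +
step 4: row/col 4 already zero → sign 0
signature = (3, 1, 1)

Answer: (3, 1, 1)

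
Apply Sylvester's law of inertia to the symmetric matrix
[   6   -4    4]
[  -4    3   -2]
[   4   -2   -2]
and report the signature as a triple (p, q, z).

step 0: pivot 6 → sign +
step 1: pivot 1/3 → sign +
step 2: pivot -6 → sign −
signature = (2, 1, 0)

Answer: (2, 1, 0)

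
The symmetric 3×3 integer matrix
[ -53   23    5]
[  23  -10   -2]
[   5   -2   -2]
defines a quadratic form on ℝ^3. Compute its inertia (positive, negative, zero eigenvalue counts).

Answer: (0, 2, 1)

Derivation:
step 0: pivot -53 → sign −
step 1: pivot -1/53 → sign −
step 2: row/col 2 already zero → sign 0
signature = (0, 2, 1)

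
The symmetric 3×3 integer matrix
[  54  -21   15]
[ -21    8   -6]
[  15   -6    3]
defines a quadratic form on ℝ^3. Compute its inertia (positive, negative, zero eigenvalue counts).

Answer: (1, 2, 0)

Derivation:
step 0: pivot 54 → sign +
step 1: pivot -1/6 → sign −
step 2: pivot -1 → sign −
signature = (1, 2, 0)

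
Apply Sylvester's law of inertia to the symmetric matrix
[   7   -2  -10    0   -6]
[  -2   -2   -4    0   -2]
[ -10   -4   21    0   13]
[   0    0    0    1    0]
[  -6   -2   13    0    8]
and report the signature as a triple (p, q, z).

step 0: pivot 7 → sign +
step 1: pivot -18/7 → sign −
step 2: pivot 25 → sign +
step 3: pivot 1 → sign +
step 4: pivot 1/225 → sign +
signature = (4, 1, 0)

Answer: (4, 1, 0)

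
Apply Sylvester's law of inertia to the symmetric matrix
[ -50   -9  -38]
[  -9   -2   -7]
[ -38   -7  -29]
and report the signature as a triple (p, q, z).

Answer: (0, 3, 0)

Derivation:
step 0: pivot -50 → sign −
step 1: pivot -19/50 → sign −
step 2: pivot -1/19 → sign −
signature = (0, 3, 0)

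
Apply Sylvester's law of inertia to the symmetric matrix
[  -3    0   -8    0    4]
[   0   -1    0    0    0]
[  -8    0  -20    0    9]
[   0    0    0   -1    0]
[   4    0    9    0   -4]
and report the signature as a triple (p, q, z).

step 0: pivot -3 → sign −
step 1: pivot -1 → sign −
step 2: pivot 4/3 → sign +
step 3: pivot -1 → sign −
step 4: pivot -3/4 → sign −
signature = (1, 4, 0)

Answer: (1, 4, 0)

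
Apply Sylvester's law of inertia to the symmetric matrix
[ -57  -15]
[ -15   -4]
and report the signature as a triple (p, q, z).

step 0: pivot -57 → sign −
step 1: pivot -1/19 → sign −
signature = (0, 2, 0)

Answer: (0, 2, 0)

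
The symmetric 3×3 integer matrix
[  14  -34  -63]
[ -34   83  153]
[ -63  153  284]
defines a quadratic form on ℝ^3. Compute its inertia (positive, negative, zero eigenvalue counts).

Answer: (3, 0, 0)

Derivation:
step 0: pivot 14 → sign +
step 1: pivot 3/7 → sign +
step 2: pivot 1/2 → sign +
signature = (3, 0, 0)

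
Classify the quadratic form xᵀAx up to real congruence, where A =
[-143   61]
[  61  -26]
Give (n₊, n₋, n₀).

Answer: (1, 1, 0)

Derivation:
step 0: pivot -143 → sign −
step 1: pivot 3/143 → sign +
signature = (1, 1, 0)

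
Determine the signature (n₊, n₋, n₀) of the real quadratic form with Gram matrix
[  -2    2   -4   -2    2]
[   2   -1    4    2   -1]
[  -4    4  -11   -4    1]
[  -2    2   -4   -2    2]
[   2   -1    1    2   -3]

Answer: (2, 2, 1)

Derivation:
step 0: pivot -2 → sign −
step 1: pivot 1 → sign +
step 2: pivot -3 → sign −
step 3: pivot 1 → sign +
step 4: row/col 4 already zero → sign 0
signature = (2, 2, 1)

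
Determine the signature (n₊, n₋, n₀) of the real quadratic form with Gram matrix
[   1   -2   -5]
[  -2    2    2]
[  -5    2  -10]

step 0: pivot 1 → sign +
step 1: pivot -2 → sign −
step 2: pivot -3 → sign −
signature = (1, 2, 0)

Answer: (1, 2, 0)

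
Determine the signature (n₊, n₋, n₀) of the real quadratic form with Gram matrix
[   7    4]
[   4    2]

step 0: pivot 7 → sign +
step 1: pivot -2/7 → sign −
signature = (1, 1, 0)

Answer: (1, 1, 0)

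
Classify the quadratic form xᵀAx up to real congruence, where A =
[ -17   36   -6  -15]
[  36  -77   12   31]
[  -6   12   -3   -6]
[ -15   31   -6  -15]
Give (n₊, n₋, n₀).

step 0: pivot -17 → sign −
step 1: pivot -13/17 → sign −
step 2: pivot -3/13 → sign −
step 3: pivot -1 → sign −
signature = (0, 4, 0)

Answer: (0, 4, 0)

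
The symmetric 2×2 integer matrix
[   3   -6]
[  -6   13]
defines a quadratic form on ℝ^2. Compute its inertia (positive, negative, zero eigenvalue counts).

Answer: (2, 0, 0)

Derivation:
step 0: pivot 3 → sign +
step 1: pivot 1 → sign +
signature = (2, 0, 0)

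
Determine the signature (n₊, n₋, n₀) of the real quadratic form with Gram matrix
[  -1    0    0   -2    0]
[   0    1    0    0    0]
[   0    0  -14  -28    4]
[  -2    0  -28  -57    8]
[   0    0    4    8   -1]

Answer: (3, 2, 0)

Derivation:
step 0: pivot -1 → sign −
step 1: pivot 1 → sign +
step 2: pivot -14 → sign −
step 3: pivot 3 → sign +
step 4: pivot 1/7 → sign +
signature = (3, 2, 0)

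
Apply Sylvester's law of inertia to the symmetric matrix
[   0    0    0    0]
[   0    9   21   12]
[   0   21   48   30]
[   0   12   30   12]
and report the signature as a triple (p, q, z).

step 0: pivot 9 → sign +
step 1: pivot -1 → sign −
step 2: row/col 2 already zero → sign 0
step 3: row/col 3 already zero → sign 0
signature = (1, 1, 2)

Answer: (1, 1, 2)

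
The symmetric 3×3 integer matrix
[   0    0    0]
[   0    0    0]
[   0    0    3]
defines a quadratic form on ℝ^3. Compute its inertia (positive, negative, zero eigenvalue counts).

step 0: pivot 3 → sign +
step 1: row/col 1 already zero → sign 0
step 2: row/col 2 already zero → sign 0
signature = (1, 0, 2)

Answer: (1, 0, 2)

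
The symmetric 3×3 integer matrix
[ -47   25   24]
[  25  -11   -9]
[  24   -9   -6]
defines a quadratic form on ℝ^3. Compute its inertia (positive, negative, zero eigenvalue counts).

step 0: pivot -47 → sign −
step 1: pivot 108/47 → sign +
step 2: pivot 1/12 → sign +
signature = (2, 1, 0)

Answer: (2, 1, 0)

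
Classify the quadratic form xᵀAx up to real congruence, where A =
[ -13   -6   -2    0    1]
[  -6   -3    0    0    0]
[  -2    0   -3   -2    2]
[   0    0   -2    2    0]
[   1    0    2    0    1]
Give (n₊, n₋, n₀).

step 0: pivot -13 → sign −
step 1: pivot -3/13 → sign −
step 2: pivot 1 → sign +
step 3: pivot -2 → sign −
step 4: pivot 2 → sign +
signature = (2, 3, 0)

Answer: (2, 3, 0)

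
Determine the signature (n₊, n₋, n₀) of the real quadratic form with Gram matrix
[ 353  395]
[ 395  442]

Answer: (2, 0, 0)

Derivation:
step 0: pivot 353 → sign +
step 1: pivot 1/353 → sign +
signature = (2, 0, 0)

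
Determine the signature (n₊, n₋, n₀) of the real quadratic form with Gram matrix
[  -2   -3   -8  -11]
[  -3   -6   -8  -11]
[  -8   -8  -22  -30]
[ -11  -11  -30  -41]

step 0: pivot -2 → sign −
step 1: pivot -3/2 → sign −
step 2: pivot 62/3 → sign +
step 3: pivot -3/31 → sign −
signature = (1, 3, 0)

Answer: (1, 3, 0)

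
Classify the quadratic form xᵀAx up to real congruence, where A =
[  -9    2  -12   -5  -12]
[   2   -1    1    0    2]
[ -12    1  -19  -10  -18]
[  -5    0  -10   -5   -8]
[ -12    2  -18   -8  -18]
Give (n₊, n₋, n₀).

step 0: pivot -9 → sign −
step 1: pivot -5/9 → sign −
step 2: pivot 2 → sign +
step 3: pivot -6/5 → sign −
step 4: row/col 4 already zero → sign 0
signature = (1, 3, 1)

Answer: (1, 3, 1)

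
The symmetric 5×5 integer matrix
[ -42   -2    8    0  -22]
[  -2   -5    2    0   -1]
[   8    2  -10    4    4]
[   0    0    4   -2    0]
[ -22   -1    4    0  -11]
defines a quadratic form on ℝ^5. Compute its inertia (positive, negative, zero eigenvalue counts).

step 0: pivot -42 → sign −
step 1: pivot -103/21 → sign −
step 2: pivot -818/103 → sign −
step 3: pivot 6/409 → sign +
step 4: row/col 4 already zero → sign 0
signature = (1, 3, 1)

Answer: (1, 3, 1)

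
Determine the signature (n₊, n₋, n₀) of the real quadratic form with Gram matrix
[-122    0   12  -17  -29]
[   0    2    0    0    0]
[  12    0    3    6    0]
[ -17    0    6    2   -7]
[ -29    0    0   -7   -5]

step 0: pivot -122 → sign −
step 1: pivot 2 → sign +
step 2: pivot 255/61 → sign +
step 3: pivot -19/170 → sign −
step 4: pivot -1/19 → sign −
signature = (2, 3, 0)

Answer: (2, 3, 0)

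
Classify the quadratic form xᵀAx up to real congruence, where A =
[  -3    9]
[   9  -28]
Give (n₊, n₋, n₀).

Answer: (0, 2, 0)

Derivation:
step 0: pivot -3 → sign −
step 1: pivot -1 → sign −
signature = (0, 2, 0)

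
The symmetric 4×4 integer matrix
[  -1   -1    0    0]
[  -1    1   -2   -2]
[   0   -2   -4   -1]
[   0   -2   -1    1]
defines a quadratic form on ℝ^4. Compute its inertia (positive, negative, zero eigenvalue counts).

step 0: pivot -1 → sign −
step 1: pivot 2 → sign +
step 2: pivot -6 → sign −
step 3: pivot 1/2 → sign +
signature = (2, 2, 0)

Answer: (2, 2, 0)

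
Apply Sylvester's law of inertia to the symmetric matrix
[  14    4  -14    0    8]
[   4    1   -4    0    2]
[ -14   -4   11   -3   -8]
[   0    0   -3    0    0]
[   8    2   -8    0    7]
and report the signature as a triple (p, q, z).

Answer: (3, 2, 0)

Derivation:
step 0: pivot 14 → sign +
step 1: pivot -1/7 → sign −
step 2: pivot -3 → sign −
step 3: pivot 3 → sign +
step 4: pivot 3 → sign +
signature = (3, 2, 0)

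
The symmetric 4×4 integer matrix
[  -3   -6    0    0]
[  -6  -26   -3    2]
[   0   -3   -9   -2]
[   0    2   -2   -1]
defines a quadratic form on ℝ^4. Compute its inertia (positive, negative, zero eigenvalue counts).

Answer: (0, 4, 0)

Derivation:
step 0: pivot -3 → sign −
step 1: pivot -14 → sign −
step 2: pivot -117/14 → sign −
step 3: pivot -1/117 → sign −
signature = (0, 4, 0)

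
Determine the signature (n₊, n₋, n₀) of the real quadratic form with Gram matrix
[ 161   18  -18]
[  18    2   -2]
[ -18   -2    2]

Answer: (1, 1, 1)

Derivation:
step 0: pivot 161 → sign +
step 1: pivot -2/161 → sign −
step 2: row/col 2 already zero → sign 0
signature = (1, 1, 1)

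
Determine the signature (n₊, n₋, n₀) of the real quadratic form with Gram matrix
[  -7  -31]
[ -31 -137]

Answer: (1, 1, 0)

Derivation:
step 0: pivot -7 → sign −
step 1: pivot 2/7 → sign +
signature = (1, 1, 0)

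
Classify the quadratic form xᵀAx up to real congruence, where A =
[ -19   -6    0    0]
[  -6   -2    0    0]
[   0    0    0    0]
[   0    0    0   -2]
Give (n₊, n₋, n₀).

Answer: (0, 3, 1)

Derivation:
step 0: pivot -19 → sign −
step 1: pivot -2/19 → sign −
step 2: pivot -2 → sign −
step 3: row/col 3 already zero → sign 0
signature = (0, 3, 1)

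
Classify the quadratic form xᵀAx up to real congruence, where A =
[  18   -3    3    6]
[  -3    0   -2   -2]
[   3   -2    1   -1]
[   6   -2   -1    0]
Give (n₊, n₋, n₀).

Answer: (2, 2, 0)

Derivation:
step 0: pivot 18 → sign +
step 1: pivot -1/2 → sign −
step 2: pivot 5 → sign +
step 3: pivot -1/5 → sign −
signature = (2, 2, 0)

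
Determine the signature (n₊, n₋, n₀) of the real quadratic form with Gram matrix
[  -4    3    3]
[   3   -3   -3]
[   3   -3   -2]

step 0: pivot -4 → sign −
step 1: pivot -3/4 → sign −
step 2: pivot 1 → sign +
signature = (1, 2, 0)

Answer: (1, 2, 0)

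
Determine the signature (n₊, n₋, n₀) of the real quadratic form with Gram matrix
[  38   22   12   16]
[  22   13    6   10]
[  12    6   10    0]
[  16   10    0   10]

step 0: pivot 38 → sign +
step 1: pivot 5/19 → sign +
step 2: pivot 14/5 → sign +
step 3: pivot -6/7 → sign −
signature = (3, 1, 0)

Answer: (3, 1, 0)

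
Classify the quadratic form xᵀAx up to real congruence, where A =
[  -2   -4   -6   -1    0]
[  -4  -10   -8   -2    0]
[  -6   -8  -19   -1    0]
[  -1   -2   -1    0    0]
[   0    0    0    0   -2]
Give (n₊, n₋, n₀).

step 0: pivot -2 → sign −
step 1: pivot -2 → sign −
step 2: pivot 7 → sign +
step 3: pivot -1/14 → sign −
step 4: pivot -2 → sign −
signature = (1, 4, 0)

Answer: (1, 4, 0)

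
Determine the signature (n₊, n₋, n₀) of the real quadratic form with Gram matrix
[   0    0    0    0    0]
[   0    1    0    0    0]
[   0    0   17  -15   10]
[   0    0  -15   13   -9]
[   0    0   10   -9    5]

Answer: (2, 2, 1)

Derivation:
step 0: pivot 1 → sign +
step 1: pivot 17 → sign +
step 2: pivot -4/17 → sign −
step 3: pivot -3/4 → sign −
step 4: row/col 4 already zero → sign 0
signature = (2, 2, 1)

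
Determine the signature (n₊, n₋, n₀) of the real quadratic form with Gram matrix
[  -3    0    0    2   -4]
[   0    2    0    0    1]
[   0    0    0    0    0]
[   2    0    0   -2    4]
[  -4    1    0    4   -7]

Answer: (2, 2, 1)

Derivation:
step 0: pivot -3 → sign −
step 1: pivot 2 → sign +
step 2: pivot -2/3 → sign −
step 3: pivot 1/2 → sign +
step 4: row/col 4 already zero → sign 0
signature = (2, 2, 1)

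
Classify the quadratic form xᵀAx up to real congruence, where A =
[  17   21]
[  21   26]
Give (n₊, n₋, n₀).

step 0: pivot 17 → sign +
step 1: pivot 1/17 → sign +
signature = (2, 0, 0)

Answer: (2, 0, 0)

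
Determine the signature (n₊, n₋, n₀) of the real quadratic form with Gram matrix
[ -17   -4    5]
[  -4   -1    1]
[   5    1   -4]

step 0: pivot -17 → sign −
step 1: pivot -1/17 → sign −
step 2: pivot -2 → sign −
signature = (0, 3, 0)

Answer: (0, 3, 0)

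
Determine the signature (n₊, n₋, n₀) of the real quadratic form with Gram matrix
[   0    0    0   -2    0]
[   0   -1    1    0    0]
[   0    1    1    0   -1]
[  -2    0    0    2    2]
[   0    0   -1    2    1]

step 0: pivot -1 → sign −
step 1: pivot 2 → sign +
step 2: pivot 2 → sign +
step 3: pivot -2 → sign −
step 4: pivot 1/2 → sign +
signature = (3, 2, 0)

Answer: (3, 2, 0)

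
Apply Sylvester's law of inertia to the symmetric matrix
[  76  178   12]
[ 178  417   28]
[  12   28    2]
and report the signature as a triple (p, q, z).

Answer: (2, 0, 1)

Derivation:
step 0: pivot 76 → sign +
step 1: pivot 2/19 → sign +
step 2: row/col 2 already zero → sign 0
signature = (2, 0, 1)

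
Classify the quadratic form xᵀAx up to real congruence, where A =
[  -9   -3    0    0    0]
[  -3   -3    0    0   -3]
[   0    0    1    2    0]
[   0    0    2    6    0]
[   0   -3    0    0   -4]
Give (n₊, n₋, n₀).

step 0: pivot -9 → sign −
step 1: pivot -2 → sign −
step 2: pivot 1 → sign +
step 3: pivot 2 → sign +
step 4: pivot 1/2 → sign +
signature = (3, 2, 0)

Answer: (3, 2, 0)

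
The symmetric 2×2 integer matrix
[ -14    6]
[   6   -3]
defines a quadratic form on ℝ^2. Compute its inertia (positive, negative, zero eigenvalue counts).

Answer: (0, 2, 0)

Derivation:
step 0: pivot -14 → sign −
step 1: pivot -3/7 → sign −
signature = (0, 2, 0)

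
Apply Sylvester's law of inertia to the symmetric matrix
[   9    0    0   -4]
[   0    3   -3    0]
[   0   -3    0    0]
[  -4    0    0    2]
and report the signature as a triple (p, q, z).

step 0: pivot 9 → sign +
step 1: pivot 3 → sign +
step 2: pivot -3 → sign −
step 3: pivot 2/9 → sign +
signature = (3, 1, 0)

Answer: (3, 1, 0)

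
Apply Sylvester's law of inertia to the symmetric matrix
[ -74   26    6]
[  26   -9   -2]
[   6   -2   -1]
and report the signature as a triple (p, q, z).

Answer: (1, 2, 0)

Derivation:
step 0: pivot -74 → sign −
step 1: pivot 5/37 → sign +
step 2: pivot -3/5 → sign −
signature = (1, 2, 0)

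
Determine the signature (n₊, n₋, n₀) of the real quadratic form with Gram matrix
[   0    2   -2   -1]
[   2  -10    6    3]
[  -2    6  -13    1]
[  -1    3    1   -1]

step 0: pivot -10 → sign −
step 1: pivot 2/5 → sign +
step 2: pivot -11 → sign −
step 3: pivot -3/22 → sign −
signature = (1, 3, 0)

Answer: (1, 3, 0)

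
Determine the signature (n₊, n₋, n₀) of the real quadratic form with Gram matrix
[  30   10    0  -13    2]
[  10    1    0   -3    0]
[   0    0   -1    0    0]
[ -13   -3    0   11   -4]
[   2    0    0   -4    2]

step 0: pivot 30 → sign +
step 1: pivot -7/3 → sign −
step 2: pivot -1 → sign −
step 3: pivot 429/70 → sign +
step 4: pivot 6/143 → sign +
signature = (3, 2, 0)

Answer: (3, 2, 0)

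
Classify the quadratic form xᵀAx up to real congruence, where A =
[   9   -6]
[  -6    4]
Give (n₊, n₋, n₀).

Answer: (1, 0, 1)

Derivation:
step 0: pivot 9 → sign +
step 1: row/col 1 already zero → sign 0
signature = (1, 0, 1)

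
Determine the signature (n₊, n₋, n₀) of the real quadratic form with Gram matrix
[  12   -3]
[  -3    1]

step 0: pivot 12 → sign +
step 1: pivot 1/4 → sign +
signature = (2, 0, 0)

Answer: (2, 0, 0)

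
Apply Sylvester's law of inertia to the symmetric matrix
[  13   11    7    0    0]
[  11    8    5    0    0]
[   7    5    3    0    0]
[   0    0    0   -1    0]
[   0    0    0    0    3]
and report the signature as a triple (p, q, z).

Answer: (2, 3, 0)

Derivation:
step 0: pivot 13 → sign +
step 1: pivot -17/13 → sign −
step 2: pivot -2/17 → sign −
step 3: pivot -1 → sign −
step 4: pivot 3 → sign +
signature = (2, 3, 0)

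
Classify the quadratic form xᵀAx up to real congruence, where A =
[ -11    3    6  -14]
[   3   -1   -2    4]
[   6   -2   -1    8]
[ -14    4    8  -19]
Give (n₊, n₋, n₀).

Answer: (1, 3, 0)

Derivation:
step 0: pivot -11 → sign −
step 1: pivot -2/11 → sign −
step 2: pivot 3 → sign +
step 3: pivot -1 → sign −
signature = (1, 3, 0)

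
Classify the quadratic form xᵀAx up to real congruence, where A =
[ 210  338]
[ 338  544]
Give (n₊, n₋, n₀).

Answer: (1, 1, 0)

Derivation:
step 0: pivot 210 → sign +
step 1: pivot -2/105 → sign −
signature = (1, 1, 0)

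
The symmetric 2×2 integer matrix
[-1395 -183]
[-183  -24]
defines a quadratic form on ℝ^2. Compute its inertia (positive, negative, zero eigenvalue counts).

Answer: (1, 1, 0)

Derivation:
step 0: pivot -1395 → sign −
step 1: pivot 1/155 → sign +
signature = (1, 1, 0)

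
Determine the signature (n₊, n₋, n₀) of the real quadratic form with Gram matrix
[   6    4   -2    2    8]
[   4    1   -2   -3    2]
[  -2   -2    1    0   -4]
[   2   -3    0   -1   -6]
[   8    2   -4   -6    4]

Answer: (2, 1, 2)

Derivation:
step 0: pivot 6 → sign +
step 1: pivot -5/3 → sign −
step 2: pivot 3/5 → sign +
step 3: row/col 3 already zero → sign 0
step 4: row/col 4 already zero → sign 0
signature = (2, 1, 2)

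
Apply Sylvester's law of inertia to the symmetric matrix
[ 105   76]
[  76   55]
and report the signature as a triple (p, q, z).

step 0: pivot 105 → sign +
step 1: pivot -1/105 → sign −
signature = (1, 1, 0)

Answer: (1, 1, 0)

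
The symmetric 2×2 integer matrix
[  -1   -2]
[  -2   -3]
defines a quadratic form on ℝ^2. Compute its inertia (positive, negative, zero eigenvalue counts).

step 0: pivot -1 → sign −
step 1: pivot 1 → sign +
signature = (1, 1, 0)

Answer: (1, 1, 0)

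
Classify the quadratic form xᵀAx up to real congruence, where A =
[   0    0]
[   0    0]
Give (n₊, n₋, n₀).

step 0: row/col 0 already zero → sign 0
step 1: row/col 1 already zero → sign 0
signature = (0, 0, 2)

Answer: (0, 0, 2)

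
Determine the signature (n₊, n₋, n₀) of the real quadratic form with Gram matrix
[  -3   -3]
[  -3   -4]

step 0: pivot -3 → sign −
step 1: pivot -1 → sign −
signature = (0, 2, 0)

Answer: (0, 2, 0)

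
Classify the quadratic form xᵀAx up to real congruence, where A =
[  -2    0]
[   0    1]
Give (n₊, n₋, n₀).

Answer: (1, 1, 0)

Derivation:
step 0: pivot -2 → sign −
step 1: pivot 1 → sign +
signature = (1, 1, 0)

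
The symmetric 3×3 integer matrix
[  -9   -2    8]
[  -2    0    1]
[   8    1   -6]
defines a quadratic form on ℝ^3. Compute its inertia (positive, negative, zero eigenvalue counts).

Answer: (1, 2, 0)

Derivation:
step 0: pivot -9 → sign −
step 1: pivot 4/9 → sign +
step 2: pivot -1/4 → sign −
signature = (1, 2, 0)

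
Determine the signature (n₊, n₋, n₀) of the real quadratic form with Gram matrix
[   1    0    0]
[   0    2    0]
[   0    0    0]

step 0: pivot 1 → sign +
step 1: pivot 2 → sign +
step 2: row/col 2 already zero → sign 0
signature = (2, 0, 1)

Answer: (2, 0, 1)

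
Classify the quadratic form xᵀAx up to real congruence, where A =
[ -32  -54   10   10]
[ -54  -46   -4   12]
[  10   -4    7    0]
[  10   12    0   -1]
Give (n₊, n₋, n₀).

step 0: pivot -32 → sign −
step 1: pivot 361/8 → sign +
step 2: pivot 169/361 → sign +
step 3: pivot -3/169 → sign −
signature = (2, 2, 0)

Answer: (2, 2, 0)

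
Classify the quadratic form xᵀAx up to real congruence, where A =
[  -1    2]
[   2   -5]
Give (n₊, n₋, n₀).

Answer: (0, 2, 0)

Derivation:
step 0: pivot -1 → sign −
step 1: pivot -1 → sign −
signature = (0, 2, 0)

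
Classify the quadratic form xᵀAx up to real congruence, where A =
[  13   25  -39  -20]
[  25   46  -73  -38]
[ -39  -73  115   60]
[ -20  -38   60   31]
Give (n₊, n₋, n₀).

step 0: pivot 13 → sign +
step 1: pivot -27/13 → sign −
step 2: pivot -2/27 → sign −
step 3: pivot 3 → sign +
signature = (2, 2, 0)

Answer: (2, 2, 0)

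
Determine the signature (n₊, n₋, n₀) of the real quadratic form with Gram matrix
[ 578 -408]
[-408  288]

Answer: (1, 0, 1)

Derivation:
step 0: pivot 578 → sign +
step 1: row/col 1 already zero → sign 0
signature = (1, 0, 1)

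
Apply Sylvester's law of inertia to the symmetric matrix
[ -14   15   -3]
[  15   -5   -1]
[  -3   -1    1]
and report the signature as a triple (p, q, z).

Answer: (2, 1, 0)

Derivation:
step 0: pivot -14 → sign −
step 1: pivot 155/14 → sign +
step 2: pivot 6/155 → sign +
signature = (2, 1, 0)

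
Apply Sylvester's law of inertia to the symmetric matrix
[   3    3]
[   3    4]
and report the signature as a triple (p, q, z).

step 0: pivot 3 → sign +
step 1: pivot 1 → sign +
signature = (2, 0, 0)

Answer: (2, 0, 0)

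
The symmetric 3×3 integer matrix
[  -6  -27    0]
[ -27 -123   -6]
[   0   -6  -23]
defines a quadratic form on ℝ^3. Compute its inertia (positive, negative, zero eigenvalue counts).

step 0: pivot -6 → sign −
step 1: pivot -3/2 → sign −
step 2: pivot 1 → sign +
signature = (1, 2, 0)

Answer: (1, 2, 0)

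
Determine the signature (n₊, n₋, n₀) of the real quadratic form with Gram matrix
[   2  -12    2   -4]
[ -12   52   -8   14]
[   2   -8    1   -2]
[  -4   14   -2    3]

step 0: pivot 2 → sign +
step 1: pivot -20 → sign −
step 2: pivot -1/5 → sign −
step 3: row/col 3 already zero → sign 0
signature = (1, 2, 1)

Answer: (1, 2, 1)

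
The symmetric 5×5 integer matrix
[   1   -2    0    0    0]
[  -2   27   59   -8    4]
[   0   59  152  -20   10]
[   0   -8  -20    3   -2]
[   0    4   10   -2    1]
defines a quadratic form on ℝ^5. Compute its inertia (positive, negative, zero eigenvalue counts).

Answer: (4, 1, 0)

Derivation:
step 0: pivot 1 → sign +
step 1: pivot 23 → sign +
step 2: pivot 15/23 → sign +
step 3: pivot -1/5 → sign −
step 4: pivot 1 → sign +
signature = (4, 1, 0)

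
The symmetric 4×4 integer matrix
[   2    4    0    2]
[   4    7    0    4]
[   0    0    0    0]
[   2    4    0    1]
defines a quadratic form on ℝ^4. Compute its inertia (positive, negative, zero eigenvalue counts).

step 0: pivot 2 → sign +
step 1: pivot -1 → sign −
step 2: pivot -1 → sign −
step 3: row/col 3 already zero → sign 0
signature = (1, 2, 1)

Answer: (1, 2, 1)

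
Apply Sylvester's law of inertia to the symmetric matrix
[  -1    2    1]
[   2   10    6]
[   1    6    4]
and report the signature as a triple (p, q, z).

step 0: pivot -1 → sign −
step 1: pivot 14 → sign +
step 2: pivot 3/7 → sign +
signature = (2, 1, 0)

Answer: (2, 1, 0)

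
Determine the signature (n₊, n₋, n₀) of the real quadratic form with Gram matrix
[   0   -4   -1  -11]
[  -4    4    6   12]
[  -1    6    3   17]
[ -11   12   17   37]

step 0: pivot 4 → sign +
step 1: pivot -4 → sign −
step 2: pivot 1/4 → sign +
step 3: pivot 1 → sign +
signature = (3, 1, 0)

Answer: (3, 1, 0)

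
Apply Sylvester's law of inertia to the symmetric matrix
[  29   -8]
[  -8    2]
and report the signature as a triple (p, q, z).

step 0: pivot 29 → sign +
step 1: pivot -6/29 → sign −
signature = (1, 1, 0)

Answer: (1, 1, 0)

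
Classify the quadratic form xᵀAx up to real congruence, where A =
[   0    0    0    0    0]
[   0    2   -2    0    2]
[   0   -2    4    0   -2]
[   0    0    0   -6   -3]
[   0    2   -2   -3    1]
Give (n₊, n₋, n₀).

Answer: (3, 1, 1)

Derivation:
step 0: pivot 2 → sign +
step 1: pivot 2 → sign +
step 2: pivot -6 → sign −
step 3: pivot 1/2 → sign +
step 4: row/col 4 already zero → sign 0
signature = (3, 1, 1)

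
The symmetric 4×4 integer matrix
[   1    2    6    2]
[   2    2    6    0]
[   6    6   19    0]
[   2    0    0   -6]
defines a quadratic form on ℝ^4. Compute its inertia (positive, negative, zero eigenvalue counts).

Answer: (2, 2, 0)

Derivation:
step 0: pivot 1 → sign +
step 1: pivot -2 → sign −
step 2: pivot 1 → sign +
step 3: pivot -2 → sign −
signature = (2, 2, 0)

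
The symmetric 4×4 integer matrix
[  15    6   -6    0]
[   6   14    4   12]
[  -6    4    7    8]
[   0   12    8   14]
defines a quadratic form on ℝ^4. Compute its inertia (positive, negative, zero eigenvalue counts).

Answer: (3, 1, 0)

Derivation:
step 0: pivot 15 → sign +
step 1: pivot 58/5 → sign +
step 2: pivot 31/29 → sign +
step 3: pivot -6/31 → sign −
signature = (3, 1, 0)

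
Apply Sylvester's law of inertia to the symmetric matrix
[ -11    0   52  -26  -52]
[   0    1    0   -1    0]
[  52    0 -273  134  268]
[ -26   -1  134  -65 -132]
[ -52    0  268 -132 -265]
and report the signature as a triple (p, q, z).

Answer: (1, 4, 0)

Derivation:
step 0: pivot -11 → sign −
step 1: pivot 1 → sign +
step 2: pivot -299/11 → sign −
step 3: pivot -6/299 → sign −
step 4: pivot -1 → sign −
signature = (1, 4, 0)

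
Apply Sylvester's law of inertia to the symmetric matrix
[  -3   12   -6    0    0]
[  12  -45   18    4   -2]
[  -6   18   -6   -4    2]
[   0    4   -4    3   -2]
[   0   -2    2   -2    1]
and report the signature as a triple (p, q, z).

step 0: pivot -3 → sign −
step 1: pivot 3 → sign +
step 2: pivot -6 → sign −
step 3: pivot 1/3 → sign +
step 4: pivot -1 → sign −
signature = (2, 3, 0)

Answer: (2, 3, 0)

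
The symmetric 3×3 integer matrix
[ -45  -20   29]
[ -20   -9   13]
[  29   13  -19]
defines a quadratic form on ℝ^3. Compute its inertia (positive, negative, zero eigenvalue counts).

step 0: pivot -45 → sign −
step 1: pivot -1/9 → sign −
step 2: pivot -1/5 → sign −
signature = (0, 3, 0)

Answer: (0, 3, 0)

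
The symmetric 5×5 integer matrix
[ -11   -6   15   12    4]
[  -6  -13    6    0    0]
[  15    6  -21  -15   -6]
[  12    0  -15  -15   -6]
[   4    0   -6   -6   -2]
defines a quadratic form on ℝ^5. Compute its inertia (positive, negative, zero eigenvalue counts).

Answer: (1, 4, 0)

Derivation:
step 0: pivot -11 → sign −
step 1: pivot -107/11 → sign −
step 2: pivot -6/107 → sign −
step 3: pivot 291/2 → sign +
step 4: pivot -6/97 → sign −
signature = (1, 4, 0)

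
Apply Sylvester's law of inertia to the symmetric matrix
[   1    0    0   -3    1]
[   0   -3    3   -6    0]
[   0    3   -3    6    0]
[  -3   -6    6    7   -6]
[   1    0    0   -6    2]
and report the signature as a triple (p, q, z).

step 0: pivot 1 → sign +
step 1: pivot -3 → sign −
step 2: pivot 10 → sign +
step 3: pivot 1/10 → sign +
step 4: row/col 4 already zero → sign 0
signature = (3, 1, 1)

Answer: (3, 1, 1)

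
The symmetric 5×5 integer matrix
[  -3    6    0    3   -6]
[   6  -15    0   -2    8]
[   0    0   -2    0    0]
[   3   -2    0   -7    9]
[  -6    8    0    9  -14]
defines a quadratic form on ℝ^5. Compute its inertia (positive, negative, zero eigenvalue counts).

Answer: (1, 4, 0)

Derivation:
step 0: pivot -3 → sign −
step 1: pivot -3 → sign −
step 2: pivot -2 → sign −
step 3: pivot 4/3 → sign +
step 4: pivot -3/4 → sign −
signature = (1, 4, 0)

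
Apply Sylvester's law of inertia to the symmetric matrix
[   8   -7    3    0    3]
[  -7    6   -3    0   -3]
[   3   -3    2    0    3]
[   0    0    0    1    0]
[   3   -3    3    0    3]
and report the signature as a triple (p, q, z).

step 0: pivot 8 → sign +
step 1: pivot -1/8 → sign −
step 2: pivot 2 → sign +
step 3: pivot 1 → sign +
step 4: pivot -3/2 → sign −
signature = (3, 2, 0)

Answer: (3, 2, 0)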